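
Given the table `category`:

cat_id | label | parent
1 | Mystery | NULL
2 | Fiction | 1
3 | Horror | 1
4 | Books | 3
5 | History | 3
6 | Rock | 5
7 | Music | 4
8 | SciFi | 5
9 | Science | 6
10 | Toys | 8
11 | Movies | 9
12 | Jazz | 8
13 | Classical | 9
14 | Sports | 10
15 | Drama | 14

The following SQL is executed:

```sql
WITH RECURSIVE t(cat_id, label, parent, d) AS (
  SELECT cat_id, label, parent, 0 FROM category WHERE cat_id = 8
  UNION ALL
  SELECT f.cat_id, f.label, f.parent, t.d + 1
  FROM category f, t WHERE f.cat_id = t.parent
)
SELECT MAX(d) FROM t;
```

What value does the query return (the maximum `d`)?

Base: cat_id=8 (SciFi), parent=5, d 0.
Iteration 1: join on cat_id=5 -> History (id 5, parent=3, d 1).
Iteration 2: join on cat_id=3 -> Horror (id 3, parent=1, d 2).
Iteration 3: join on cat_id=1 -> Mystery (id 1, parent=NULL, d 3).
Iteration 4: parent is NULL; no match; recursion stops.
d values: 0, 1, 2, 3; the maximum is 3.

3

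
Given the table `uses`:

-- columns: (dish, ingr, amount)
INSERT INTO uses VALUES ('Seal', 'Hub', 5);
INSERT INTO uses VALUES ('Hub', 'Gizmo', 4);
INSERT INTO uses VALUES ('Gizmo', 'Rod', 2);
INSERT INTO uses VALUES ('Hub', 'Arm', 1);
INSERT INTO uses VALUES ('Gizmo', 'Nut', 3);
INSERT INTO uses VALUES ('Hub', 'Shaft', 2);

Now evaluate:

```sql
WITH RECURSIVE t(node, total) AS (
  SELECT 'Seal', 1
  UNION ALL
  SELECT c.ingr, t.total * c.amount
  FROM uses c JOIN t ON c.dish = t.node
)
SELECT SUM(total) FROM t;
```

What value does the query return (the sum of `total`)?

Base: (Seal, total=1).
Iteration 1: components of {Seal} -> Hub = 1*5 = 5.
Iteration 2: components of {Hub} -> Arm = 5*1 = 5, Gizmo = 5*4 = 20, Shaft = 5*2 = 10.
Iteration 3: components of {Arm,Gizmo,Shaft} -> Nut = 20*3 = 60, Rod = 20*2 = 40.
Iteration 4: no further components; recursion stops.
SUM(total) = 1 + 5 + 20 + 5 + 10 + 40 + 60 = 141.

141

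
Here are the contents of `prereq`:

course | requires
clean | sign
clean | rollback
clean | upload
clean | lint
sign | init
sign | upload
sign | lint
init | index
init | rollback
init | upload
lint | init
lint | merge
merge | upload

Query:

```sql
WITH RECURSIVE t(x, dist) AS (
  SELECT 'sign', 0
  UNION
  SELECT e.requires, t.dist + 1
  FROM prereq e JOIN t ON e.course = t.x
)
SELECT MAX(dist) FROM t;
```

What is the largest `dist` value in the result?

3

Base: (sign, dist=0).
Iteration 1: edges from {sign} -> (init, dist=1), (lint, dist=1), (upload, dist=1).
Iteration 2: edges from {init,lint,upload} -> (index, dist=2), (init, dist=2), (merge, dist=2), (rollback, dist=2), (upload, dist=2).
Iteration 3: edges from {index,init,merge,rollback,upload} -> (index, dist=3), (rollback, dist=3), (upload, dist=3). [UNION drops 1 duplicate row(s)]
Iteration 4: no outgoing edges from {index,rollback,upload}; recursion stops.
dist values: 0, 1, 1, 1, 2, 2, 2, 2, 2, 3, 3, 3; the maximum is 3.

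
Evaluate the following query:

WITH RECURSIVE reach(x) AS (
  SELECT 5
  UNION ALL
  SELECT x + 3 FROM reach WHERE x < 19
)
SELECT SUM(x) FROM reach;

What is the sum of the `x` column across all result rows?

Base: x=5.
Iteration 1: 5 < 19 holds -> x = 5 + 3 = 8.
Iteration 2: 8 < 19 holds -> x = 8 + 3 = 11.
Iteration 3: 11 < 19 holds -> x = 11 + 3 = 14.
Iteration 4: 14 < 19 holds -> x = 14 + 3 = 17.
Iteration 5: 17 < 19 holds -> x = 17 + 3 = 20.
Iteration 6: 20 < 19 fails; recursion stops.
SUM(x) = 5 + 8 + 11 + 14 + 17 + 20 = 75.

75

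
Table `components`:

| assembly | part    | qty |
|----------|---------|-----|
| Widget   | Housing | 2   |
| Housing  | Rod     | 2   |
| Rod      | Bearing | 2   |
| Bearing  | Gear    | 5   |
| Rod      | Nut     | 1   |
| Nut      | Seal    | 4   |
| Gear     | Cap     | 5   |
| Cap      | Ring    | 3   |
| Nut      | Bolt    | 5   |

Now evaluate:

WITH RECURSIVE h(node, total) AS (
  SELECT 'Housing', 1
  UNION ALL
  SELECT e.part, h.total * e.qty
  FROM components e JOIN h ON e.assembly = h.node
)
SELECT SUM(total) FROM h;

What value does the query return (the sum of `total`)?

Base: (Housing, total=1).
Iteration 1: components of {Housing} -> Rod = 1*2 = 2.
Iteration 2: components of {Rod} -> Bearing = 2*2 = 4, Nut = 2*1 = 2.
Iteration 3: components of {Bearing,Nut} -> Bolt = 2*5 = 10, Gear = 4*5 = 20, Seal = 2*4 = 8.
Iteration 4: components of {Bolt,Gear,Seal} -> Cap = 20*5 = 100.
Iteration 5: components of {Cap} -> Ring = 100*3 = 300.
Iteration 6: no further components; recursion stops.
SUM(total) = 1 + 2 + 4 + 2 + 20 + 8 + 10 + 100 + 300 = 447.

447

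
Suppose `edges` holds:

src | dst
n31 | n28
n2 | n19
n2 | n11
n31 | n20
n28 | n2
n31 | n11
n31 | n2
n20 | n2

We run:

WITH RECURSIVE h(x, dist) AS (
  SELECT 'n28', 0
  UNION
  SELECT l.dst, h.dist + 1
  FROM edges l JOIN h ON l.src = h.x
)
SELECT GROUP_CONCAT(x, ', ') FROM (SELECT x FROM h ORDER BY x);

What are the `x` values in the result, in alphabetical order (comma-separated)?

Base: (n28, dist=0).
Iteration 1: edges from {n28} -> (n2, dist=1).
Iteration 2: edges from {n2} -> (n11, dist=2), (n19, dist=2).
Iteration 3: no outgoing edges from {n11,n19}; recursion stops.

n11, n19, n2, n28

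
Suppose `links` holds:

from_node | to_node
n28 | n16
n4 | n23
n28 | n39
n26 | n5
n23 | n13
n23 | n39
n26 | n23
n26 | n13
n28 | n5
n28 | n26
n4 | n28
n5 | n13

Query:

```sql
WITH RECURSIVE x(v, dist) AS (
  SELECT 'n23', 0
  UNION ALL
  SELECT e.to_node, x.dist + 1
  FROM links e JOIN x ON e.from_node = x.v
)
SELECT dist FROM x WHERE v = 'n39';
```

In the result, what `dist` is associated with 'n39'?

1

Base: (n23, dist=0).
Iteration 1: edges from {n23} -> (n13, dist=1), (n39, dist=1).
Iteration 2: no outgoing edges from {n13,n39}; recursion stops.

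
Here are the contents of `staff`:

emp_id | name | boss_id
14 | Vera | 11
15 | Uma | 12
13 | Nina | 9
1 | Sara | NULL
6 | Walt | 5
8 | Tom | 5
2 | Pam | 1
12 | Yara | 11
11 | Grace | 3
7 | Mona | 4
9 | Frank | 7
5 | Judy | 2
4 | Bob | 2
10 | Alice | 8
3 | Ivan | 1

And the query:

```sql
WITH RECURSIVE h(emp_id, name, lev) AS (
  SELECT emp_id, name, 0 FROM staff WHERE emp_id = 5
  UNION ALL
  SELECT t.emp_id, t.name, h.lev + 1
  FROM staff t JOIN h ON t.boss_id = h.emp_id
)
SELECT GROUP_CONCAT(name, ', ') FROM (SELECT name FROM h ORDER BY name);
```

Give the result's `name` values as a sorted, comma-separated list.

Base: emp_id=5 (Judy) at lev 0.
Iteration 1: rows with boss_id in {5} -> Walt (id 6, lev 1), Tom (id 8, lev 1).
Iteration 2: rows with boss_id in {6,8} -> Alice (id 10, lev 2).
Iteration 3: no rows with boss_id in {10}; recursion stops.

Alice, Judy, Tom, Walt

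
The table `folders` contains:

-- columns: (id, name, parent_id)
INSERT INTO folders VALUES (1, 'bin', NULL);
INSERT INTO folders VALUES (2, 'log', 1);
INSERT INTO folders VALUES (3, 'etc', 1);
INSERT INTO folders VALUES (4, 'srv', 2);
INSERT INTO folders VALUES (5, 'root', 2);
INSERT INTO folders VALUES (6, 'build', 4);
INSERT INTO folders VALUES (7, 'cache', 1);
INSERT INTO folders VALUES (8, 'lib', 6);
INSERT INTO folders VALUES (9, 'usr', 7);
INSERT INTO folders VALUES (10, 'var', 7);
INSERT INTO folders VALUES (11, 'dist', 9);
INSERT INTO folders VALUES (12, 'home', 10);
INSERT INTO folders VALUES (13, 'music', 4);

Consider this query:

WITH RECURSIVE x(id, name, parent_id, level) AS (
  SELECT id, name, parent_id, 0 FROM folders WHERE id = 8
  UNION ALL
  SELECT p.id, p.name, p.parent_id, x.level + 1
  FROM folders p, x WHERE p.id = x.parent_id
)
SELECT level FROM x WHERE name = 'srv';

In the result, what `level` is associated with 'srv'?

2

Base: id=8 (lib), parent_id=6, level 0.
Iteration 1: join on id=6 -> build (id 6, parent_id=4, level 1).
Iteration 2: join on id=4 -> srv (id 4, parent_id=2, level 2).
Iteration 3: join on id=2 -> log (id 2, parent_id=1, level 3).
Iteration 4: join on id=1 -> bin (id 1, parent_id=NULL, level 4).
Iteration 5: parent_id is NULL; no match; recursion stops.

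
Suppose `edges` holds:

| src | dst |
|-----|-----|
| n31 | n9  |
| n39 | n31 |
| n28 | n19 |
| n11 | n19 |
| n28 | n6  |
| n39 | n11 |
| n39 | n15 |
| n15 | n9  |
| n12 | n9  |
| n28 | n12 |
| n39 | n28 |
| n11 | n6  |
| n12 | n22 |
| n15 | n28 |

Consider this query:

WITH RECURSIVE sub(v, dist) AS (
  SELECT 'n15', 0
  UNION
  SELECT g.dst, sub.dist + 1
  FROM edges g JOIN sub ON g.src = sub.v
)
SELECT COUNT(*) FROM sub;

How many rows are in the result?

8

Base: (n15, dist=0).
Iteration 1: edges from {n15} -> (n28, dist=1), (n9, dist=1).
Iteration 2: edges from {n28,n9} -> (n12, dist=2), (n19, dist=2), (n6, dist=2).
Iteration 3: edges from {n12,n19,n6} -> (n22, dist=3), (n9, dist=3).
Iteration 4: no outgoing edges from {n22,n9}; recursion stops.
Total rows emitted: 8.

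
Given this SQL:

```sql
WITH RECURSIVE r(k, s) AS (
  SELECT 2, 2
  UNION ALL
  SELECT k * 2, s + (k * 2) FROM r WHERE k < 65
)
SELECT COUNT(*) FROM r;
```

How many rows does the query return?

Base: k=2, s=2.
Iteration 1: 2 < 65 holds -> k = 2 * 2 = 4, s = 2 + 4 = 6.
Iteration 2: 4 < 65 holds -> k = 4 * 2 = 8, s = 6 + 8 = 14.
Iteration 3: 8 < 65 holds -> k = 8 * 2 = 16, s = 14 + 16 = 30.
Iteration 4: 16 < 65 holds -> k = 16 * 2 = 32, s = 30 + 32 = 62.
Iteration 5: 32 < 65 holds -> k = 32 * 2 = 64, s = 62 + 64 = 126.
Iteration 6: 64 < 65 holds -> k = 64 * 2 = 128, s = 126 + 128 = 254.
Iteration 7: 128 < 65 fails; recursion stops.
Total rows emitted: 7.

7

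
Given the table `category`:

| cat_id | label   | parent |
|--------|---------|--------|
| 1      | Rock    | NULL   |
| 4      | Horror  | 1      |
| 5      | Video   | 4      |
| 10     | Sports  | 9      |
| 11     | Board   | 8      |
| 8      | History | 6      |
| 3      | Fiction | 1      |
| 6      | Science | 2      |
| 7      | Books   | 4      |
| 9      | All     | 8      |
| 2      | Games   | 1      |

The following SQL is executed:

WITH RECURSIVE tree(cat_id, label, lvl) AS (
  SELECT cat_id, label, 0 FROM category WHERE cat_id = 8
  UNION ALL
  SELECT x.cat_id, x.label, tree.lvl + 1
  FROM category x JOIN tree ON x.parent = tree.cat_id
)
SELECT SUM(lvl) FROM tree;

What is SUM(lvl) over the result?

4

Base: cat_id=8 (History) at lvl 0.
Iteration 1: rows with parent in {8} -> All (id 9, lvl 1), Board (id 11, lvl 1).
Iteration 2: rows with parent in {9,11} -> Sports (id 10, lvl 2).
Iteration 3: no rows with parent in {10}; recursion stops.
SUM(lvl) = 0 + 1 + 1 + 2 = 4.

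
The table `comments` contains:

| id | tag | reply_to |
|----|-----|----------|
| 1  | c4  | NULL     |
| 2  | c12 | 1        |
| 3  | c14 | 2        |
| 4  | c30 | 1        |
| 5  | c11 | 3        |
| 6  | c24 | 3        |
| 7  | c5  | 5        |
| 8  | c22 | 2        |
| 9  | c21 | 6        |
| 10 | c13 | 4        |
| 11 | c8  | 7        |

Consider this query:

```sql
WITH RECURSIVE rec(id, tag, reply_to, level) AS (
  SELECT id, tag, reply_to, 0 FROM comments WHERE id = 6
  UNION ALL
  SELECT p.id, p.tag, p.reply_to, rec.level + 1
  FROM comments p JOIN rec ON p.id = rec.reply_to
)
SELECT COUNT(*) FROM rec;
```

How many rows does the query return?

Base: id=6 (c24), reply_to=3, level 0.
Iteration 1: join on id=3 -> c14 (id 3, reply_to=2, level 1).
Iteration 2: join on id=2 -> c12 (id 2, reply_to=1, level 2).
Iteration 3: join on id=1 -> c4 (id 1, reply_to=NULL, level 3).
Iteration 4: reply_to is NULL; no match; recursion stops.
Total rows emitted: 4.

4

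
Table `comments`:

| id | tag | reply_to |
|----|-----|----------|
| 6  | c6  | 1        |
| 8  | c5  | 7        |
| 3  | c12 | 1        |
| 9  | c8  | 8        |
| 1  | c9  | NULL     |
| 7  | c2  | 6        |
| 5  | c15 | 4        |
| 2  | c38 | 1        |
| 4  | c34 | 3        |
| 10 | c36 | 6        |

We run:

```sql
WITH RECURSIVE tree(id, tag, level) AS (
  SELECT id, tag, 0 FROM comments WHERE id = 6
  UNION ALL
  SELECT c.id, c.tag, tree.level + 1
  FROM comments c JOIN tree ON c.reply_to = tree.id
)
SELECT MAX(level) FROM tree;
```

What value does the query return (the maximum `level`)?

3

Base: id=6 (c6) at level 0.
Iteration 1: rows with reply_to in {6} -> c2 (id 7, level 1), c36 (id 10, level 1).
Iteration 2: rows with reply_to in {7,10} -> c5 (id 8, level 2).
Iteration 3: rows with reply_to in {8} -> c8 (id 9, level 3).
Iteration 4: no rows with reply_to in {9}; recursion stops.
level values: 0, 1, 1, 2, 3; the maximum is 3.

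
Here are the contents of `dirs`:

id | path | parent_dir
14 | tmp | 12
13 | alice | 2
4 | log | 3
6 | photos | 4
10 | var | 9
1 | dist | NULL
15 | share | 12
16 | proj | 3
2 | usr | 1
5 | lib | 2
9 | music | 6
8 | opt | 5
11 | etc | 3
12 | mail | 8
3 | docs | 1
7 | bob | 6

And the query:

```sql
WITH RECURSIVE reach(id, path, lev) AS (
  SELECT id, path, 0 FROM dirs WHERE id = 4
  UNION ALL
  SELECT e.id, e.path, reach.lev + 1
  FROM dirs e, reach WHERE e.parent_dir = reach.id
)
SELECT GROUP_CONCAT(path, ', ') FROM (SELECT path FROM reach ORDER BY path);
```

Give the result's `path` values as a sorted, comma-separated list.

Base: id=4 (log) at lev 0.
Iteration 1: rows with parent_dir in {4} -> photos (id 6, lev 1).
Iteration 2: rows with parent_dir in {6} -> bob (id 7, lev 2), music (id 9, lev 2).
Iteration 3: rows with parent_dir in {7,9} -> var (id 10, lev 3).
Iteration 4: no rows with parent_dir in {10}; recursion stops.

bob, log, music, photos, var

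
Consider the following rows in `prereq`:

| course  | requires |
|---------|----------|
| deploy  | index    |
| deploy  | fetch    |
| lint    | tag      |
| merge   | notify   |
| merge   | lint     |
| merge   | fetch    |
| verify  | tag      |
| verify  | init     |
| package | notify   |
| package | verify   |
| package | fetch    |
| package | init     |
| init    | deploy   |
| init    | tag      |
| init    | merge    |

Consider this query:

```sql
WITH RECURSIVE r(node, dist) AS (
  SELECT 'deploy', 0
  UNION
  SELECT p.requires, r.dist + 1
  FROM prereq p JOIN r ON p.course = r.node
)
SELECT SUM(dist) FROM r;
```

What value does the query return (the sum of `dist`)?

Base: (deploy, dist=0).
Iteration 1: edges from {deploy} -> (fetch, dist=1), (index, dist=1).
Iteration 2: no outgoing edges from {fetch,index}; recursion stops.
SUM(dist) = 0 + 1 + 1 = 2.

2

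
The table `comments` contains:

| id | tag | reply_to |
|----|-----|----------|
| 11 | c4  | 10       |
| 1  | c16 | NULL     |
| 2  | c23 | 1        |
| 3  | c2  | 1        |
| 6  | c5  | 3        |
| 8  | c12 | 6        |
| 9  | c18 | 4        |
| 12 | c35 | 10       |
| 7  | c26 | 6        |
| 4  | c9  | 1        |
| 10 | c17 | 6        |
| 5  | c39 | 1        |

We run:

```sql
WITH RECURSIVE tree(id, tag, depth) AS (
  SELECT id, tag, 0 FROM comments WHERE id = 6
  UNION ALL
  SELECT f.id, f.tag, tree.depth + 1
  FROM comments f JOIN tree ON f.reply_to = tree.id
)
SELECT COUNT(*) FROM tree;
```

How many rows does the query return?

Base: id=6 (c5) at depth 0.
Iteration 1: rows with reply_to in {6} -> c26 (id 7, depth 1), c12 (id 8, depth 1), c17 (id 10, depth 1).
Iteration 2: rows with reply_to in {7,8,10} -> c4 (id 11, depth 2), c35 (id 12, depth 2).
Iteration 3: no rows with reply_to in {11,12}; recursion stops.
Total rows emitted: 6.

6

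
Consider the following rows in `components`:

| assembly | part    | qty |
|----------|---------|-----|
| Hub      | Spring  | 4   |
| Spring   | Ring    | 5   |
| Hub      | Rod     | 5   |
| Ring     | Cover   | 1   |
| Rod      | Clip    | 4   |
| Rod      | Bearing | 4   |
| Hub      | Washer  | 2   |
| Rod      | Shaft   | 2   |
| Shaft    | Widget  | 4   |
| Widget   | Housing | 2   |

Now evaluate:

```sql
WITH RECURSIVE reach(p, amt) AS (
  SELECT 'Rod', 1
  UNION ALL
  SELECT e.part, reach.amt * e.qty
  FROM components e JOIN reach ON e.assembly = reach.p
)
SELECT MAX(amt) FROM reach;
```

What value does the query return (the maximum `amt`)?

16

Base: (Rod, amt=1).
Iteration 1: components of {Rod} -> Bearing = 1*4 = 4, Clip = 1*4 = 4, Shaft = 1*2 = 2.
Iteration 2: components of {Bearing,Clip,Shaft} -> Widget = 2*4 = 8.
Iteration 3: components of {Widget} -> Housing = 8*2 = 16.
Iteration 4: no further components; recursion stops.
amt values: 1, 4, 4, 2, 8, 16; the maximum is 16.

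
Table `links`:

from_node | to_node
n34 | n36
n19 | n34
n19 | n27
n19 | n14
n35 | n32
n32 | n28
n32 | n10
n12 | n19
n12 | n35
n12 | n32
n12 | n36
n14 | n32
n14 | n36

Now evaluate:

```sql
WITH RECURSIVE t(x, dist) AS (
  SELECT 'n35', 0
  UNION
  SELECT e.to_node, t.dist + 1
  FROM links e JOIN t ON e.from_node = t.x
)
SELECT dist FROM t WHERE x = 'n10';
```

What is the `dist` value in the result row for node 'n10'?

2

Base: (n35, dist=0).
Iteration 1: edges from {n35} -> (n32, dist=1).
Iteration 2: edges from {n32} -> (n10, dist=2), (n28, dist=2).
Iteration 3: no outgoing edges from {n10,n28}; recursion stops.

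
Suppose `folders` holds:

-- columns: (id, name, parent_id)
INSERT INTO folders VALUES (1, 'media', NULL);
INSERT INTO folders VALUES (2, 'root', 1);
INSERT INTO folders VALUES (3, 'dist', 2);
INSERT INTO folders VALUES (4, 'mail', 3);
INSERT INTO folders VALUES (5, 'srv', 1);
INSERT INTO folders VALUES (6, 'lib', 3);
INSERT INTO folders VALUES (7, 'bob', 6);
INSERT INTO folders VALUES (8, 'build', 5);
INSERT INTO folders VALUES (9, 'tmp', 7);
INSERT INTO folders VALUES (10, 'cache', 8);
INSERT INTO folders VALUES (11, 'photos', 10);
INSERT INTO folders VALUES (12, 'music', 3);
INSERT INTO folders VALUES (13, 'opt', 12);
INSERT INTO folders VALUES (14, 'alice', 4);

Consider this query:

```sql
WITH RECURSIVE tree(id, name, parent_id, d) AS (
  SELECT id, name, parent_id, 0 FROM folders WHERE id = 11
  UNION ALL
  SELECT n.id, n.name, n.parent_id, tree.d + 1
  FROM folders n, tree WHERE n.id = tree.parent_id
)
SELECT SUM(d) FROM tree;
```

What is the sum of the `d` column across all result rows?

10

Base: id=11 (photos), parent_id=10, d 0.
Iteration 1: join on id=10 -> cache (id 10, parent_id=8, d 1).
Iteration 2: join on id=8 -> build (id 8, parent_id=5, d 2).
Iteration 3: join on id=5 -> srv (id 5, parent_id=1, d 3).
Iteration 4: join on id=1 -> media (id 1, parent_id=NULL, d 4).
Iteration 5: parent_id is NULL; no match; recursion stops.
SUM(d) = 0 + 1 + 2 + 3 + 4 = 10.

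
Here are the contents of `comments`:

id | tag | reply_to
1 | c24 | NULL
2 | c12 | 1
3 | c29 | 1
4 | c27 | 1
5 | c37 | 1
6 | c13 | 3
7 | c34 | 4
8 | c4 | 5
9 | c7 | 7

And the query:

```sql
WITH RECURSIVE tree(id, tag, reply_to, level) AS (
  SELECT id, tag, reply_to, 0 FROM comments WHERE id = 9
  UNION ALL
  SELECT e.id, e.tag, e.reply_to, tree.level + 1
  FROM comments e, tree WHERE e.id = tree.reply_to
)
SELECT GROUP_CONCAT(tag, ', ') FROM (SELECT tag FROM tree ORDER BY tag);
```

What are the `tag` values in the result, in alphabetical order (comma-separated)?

Base: id=9 (c7), reply_to=7, level 0.
Iteration 1: join on id=7 -> c34 (id 7, reply_to=4, level 1).
Iteration 2: join on id=4 -> c27 (id 4, reply_to=1, level 2).
Iteration 3: join on id=1 -> c24 (id 1, reply_to=NULL, level 3).
Iteration 4: reply_to is NULL; no match; recursion stops.

c24, c27, c34, c7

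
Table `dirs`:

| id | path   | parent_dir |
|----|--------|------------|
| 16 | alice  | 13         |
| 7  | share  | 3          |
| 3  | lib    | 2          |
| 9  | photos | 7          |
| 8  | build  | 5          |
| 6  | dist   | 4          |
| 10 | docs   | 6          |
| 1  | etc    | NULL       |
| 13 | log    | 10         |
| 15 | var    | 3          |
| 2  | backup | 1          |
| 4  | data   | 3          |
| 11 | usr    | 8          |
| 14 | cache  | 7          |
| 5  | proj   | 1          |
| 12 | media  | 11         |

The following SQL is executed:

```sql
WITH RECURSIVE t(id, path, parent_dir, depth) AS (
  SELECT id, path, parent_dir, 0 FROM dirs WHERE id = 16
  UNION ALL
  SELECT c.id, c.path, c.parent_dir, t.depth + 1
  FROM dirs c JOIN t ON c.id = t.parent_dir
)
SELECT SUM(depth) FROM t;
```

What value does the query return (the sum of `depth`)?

Base: id=16 (alice), parent_dir=13, depth 0.
Iteration 1: join on id=13 -> log (id 13, parent_dir=10, depth 1).
Iteration 2: join on id=10 -> docs (id 10, parent_dir=6, depth 2).
Iteration 3: join on id=6 -> dist (id 6, parent_dir=4, depth 3).
Iteration 4: join on id=4 -> data (id 4, parent_dir=3, depth 4).
Iteration 5: join on id=3 -> lib (id 3, parent_dir=2, depth 5).
Iteration 6: join on id=2 -> backup (id 2, parent_dir=1, depth 6).
Iteration 7: join on id=1 -> etc (id 1, parent_dir=NULL, depth 7).
Iteration 8: parent_dir is NULL; no match; recursion stops.
SUM(depth) = 0 + 1 + 2 + 3 + 4 + 5 + 6 + 7 = 28.

28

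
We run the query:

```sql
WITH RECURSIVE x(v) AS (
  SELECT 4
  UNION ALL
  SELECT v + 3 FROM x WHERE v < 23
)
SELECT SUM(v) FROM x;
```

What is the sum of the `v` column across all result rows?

Base: v=4.
Iteration 1: 4 < 23 holds -> v = 4 + 3 = 7.
Iteration 2: 7 < 23 holds -> v = 7 + 3 = 10.
Iteration 3: 10 < 23 holds -> v = 10 + 3 = 13.
Iteration 4: 13 < 23 holds -> v = 13 + 3 = 16.
Iteration 5: 16 < 23 holds -> v = 16 + 3 = 19.
Iteration 6: 19 < 23 holds -> v = 19 + 3 = 22.
Iteration 7: 22 < 23 holds -> v = 22 + 3 = 25.
Iteration 8: 25 < 23 fails; recursion stops.
SUM(v) = 4 + 7 + 10 + 13 + 16 + 19 + 22 + 25 = 116.

116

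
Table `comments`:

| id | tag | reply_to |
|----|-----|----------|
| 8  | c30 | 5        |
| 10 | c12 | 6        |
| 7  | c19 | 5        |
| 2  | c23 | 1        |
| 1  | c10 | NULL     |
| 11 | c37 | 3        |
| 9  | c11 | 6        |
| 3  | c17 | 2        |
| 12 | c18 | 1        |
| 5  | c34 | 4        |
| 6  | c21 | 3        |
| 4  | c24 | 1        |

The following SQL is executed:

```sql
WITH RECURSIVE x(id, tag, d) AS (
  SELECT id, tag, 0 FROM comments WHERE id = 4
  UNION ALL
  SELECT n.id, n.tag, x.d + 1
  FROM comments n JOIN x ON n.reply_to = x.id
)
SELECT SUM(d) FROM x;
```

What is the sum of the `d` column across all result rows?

Base: id=4 (c24) at d 0.
Iteration 1: rows with reply_to in {4} -> c34 (id 5, d 1).
Iteration 2: rows with reply_to in {5} -> c19 (id 7, d 2), c30 (id 8, d 2).
Iteration 3: no rows with reply_to in {7,8}; recursion stops.
SUM(d) = 0 + 1 + 2 + 2 = 5.

5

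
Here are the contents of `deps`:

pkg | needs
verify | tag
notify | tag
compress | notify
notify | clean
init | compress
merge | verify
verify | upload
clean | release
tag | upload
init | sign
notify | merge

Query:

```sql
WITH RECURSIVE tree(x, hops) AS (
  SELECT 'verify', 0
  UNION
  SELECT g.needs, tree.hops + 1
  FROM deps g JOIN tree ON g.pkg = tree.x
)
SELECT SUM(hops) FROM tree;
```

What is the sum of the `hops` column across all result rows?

4

Base: (verify, hops=0).
Iteration 1: edges from {verify} -> (tag, hops=1), (upload, hops=1).
Iteration 2: edges from {tag,upload} -> (upload, hops=2).
Iteration 3: no outgoing edges from {upload}; recursion stops.
SUM(hops) = 0 + 1 + 1 + 2 = 4.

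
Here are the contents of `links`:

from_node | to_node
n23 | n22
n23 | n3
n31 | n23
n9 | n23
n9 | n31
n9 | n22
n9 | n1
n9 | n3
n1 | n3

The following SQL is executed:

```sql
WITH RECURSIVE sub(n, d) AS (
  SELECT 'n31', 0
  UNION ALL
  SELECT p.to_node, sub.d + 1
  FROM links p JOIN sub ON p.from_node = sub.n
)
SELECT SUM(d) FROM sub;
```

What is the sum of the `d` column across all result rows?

5

Base: (n31, d=0).
Iteration 1: edges from {n31} -> (n23, d=1).
Iteration 2: edges from {n23} -> (n22, d=2), (n3, d=2).
Iteration 3: no outgoing edges from {n22,n3}; recursion stops.
SUM(d) = 0 + 1 + 2 + 2 = 5.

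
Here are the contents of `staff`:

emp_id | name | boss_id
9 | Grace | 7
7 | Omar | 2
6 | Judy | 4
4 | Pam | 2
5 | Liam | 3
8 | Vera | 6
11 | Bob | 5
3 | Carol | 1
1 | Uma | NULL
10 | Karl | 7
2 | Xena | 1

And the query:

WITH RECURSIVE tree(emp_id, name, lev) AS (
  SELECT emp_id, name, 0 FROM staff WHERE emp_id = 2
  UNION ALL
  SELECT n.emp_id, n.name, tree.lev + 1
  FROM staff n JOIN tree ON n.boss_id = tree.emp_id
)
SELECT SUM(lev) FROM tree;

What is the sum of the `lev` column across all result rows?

Base: emp_id=2 (Xena) at lev 0.
Iteration 1: rows with boss_id in {2} -> Pam (id 4, lev 1), Omar (id 7, lev 1).
Iteration 2: rows with boss_id in {4,7} -> Judy (id 6, lev 2), Grace (id 9, lev 2), Karl (id 10, lev 2).
Iteration 3: rows with boss_id in {6,9,10} -> Vera (id 8, lev 3).
Iteration 4: no rows with boss_id in {8}; recursion stops.
SUM(lev) = 0 + 1 + 1 + 2 + 2 + 2 + 3 = 11.

11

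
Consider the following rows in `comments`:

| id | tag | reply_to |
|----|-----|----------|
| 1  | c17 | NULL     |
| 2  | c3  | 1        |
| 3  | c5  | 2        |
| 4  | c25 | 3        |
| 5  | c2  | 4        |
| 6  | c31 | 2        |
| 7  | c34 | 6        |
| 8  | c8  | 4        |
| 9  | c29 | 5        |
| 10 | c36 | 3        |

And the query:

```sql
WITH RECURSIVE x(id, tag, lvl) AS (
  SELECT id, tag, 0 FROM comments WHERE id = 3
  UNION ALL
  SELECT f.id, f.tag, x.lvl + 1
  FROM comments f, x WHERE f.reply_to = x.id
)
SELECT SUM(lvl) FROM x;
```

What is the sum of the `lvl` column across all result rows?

Base: id=3 (c5) at lvl 0.
Iteration 1: rows with reply_to in {3} -> c25 (id 4, lvl 1), c36 (id 10, lvl 1).
Iteration 2: rows with reply_to in {4,10} -> c2 (id 5, lvl 2), c8 (id 8, lvl 2).
Iteration 3: rows with reply_to in {5,8} -> c29 (id 9, lvl 3).
Iteration 4: no rows with reply_to in {9}; recursion stops.
SUM(lvl) = 0 + 1 + 1 + 2 + 2 + 3 = 9.

9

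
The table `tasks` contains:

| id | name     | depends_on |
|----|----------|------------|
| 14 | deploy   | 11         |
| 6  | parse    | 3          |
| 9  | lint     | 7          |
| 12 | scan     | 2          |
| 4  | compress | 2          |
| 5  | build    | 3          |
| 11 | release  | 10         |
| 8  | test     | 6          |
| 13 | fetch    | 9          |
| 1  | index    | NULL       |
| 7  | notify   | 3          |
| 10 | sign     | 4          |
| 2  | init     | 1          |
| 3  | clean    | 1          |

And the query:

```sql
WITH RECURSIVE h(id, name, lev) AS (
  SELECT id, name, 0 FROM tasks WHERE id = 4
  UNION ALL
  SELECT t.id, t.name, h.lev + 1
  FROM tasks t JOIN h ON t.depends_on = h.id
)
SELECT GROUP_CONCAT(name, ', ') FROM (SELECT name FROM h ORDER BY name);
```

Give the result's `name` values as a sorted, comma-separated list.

compress, deploy, release, sign

Base: id=4 (compress) at lev 0.
Iteration 1: rows with depends_on in {4} -> sign (id 10, lev 1).
Iteration 2: rows with depends_on in {10} -> release (id 11, lev 2).
Iteration 3: rows with depends_on in {11} -> deploy (id 14, lev 3).
Iteration 4: no rows with depends_on in {14}; recursion stops.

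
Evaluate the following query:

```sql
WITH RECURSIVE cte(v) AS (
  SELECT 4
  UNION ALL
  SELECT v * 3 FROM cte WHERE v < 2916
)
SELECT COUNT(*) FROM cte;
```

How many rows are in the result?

7

Base: v=4.
Iteration 1: 4 < 2916 holds -> v = 4 * 3 = 12.
Iteration 2: 12 < 2916 holds -> v = 12 * 3 = 36.
Iteration 3: 36 < 2916 holds -> v = 36 * 3 = 108.
Iteration 4: 108 < 2916 holds -> v = 108 * 3 = 324.
Iteration 5: 324 < 2916 holds -> v = 324 * 3 = 972.
Iteration 6: 972 < 2916 holds -> v = 972 * 3 = 2916.
Iteration 7: 2916 < 2916 fails; recursion stops.
Total rows emitted: 7.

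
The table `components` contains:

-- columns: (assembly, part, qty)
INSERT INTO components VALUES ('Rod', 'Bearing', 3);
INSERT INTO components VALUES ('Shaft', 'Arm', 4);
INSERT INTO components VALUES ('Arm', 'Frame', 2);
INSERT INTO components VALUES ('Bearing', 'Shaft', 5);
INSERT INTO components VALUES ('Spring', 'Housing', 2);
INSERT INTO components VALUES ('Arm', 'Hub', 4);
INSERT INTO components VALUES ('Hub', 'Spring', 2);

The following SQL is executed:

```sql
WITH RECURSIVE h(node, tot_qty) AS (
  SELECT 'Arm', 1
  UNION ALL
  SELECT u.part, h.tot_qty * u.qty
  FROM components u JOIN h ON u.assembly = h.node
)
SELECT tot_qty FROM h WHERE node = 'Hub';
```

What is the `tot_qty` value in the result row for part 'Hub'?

4

Base: (Arm, tot_qty=1).
Iteration 1: components of {Arm} -> Frame = 1*2 = 2, Hub = 1*4 = 4.
Iteration 2: components of {Frame,Hub} -> Spring = 4*2 = 8.
Iteration 3: components of {Spring} -> Housing = 8*2 = 16.
Iteration 4: no further components; recursion stops.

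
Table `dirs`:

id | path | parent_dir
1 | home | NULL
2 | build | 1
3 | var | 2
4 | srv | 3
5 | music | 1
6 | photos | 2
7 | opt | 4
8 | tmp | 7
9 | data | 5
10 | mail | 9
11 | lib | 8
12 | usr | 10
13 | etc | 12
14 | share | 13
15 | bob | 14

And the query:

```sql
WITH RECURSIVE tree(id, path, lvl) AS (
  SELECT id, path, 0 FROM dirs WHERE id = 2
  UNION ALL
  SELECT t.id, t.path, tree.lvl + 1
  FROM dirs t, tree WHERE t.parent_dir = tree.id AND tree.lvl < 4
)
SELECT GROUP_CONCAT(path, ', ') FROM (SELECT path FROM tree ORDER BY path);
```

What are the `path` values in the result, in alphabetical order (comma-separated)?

build, opt, photos, srv, tmp, var

Base: id=2 (build) at lvl 0.
Iteration 1: rows with parent_dir in {2} -> var (id 3, lvl 1), photos (id 6, lvl 1).
Iteration 2: rows with parent_dir in {3,6} -> srv (id 4, lvl 2).
Iteration 3: rows with parent_dir in {4} -> opt (id 7, lvl 3).
Iteration 4: rows with parent_dir in {7} -> tmp (id 8, lvl 4).
Iteration 5: lvl < 4 fails for all current rows; recursion stops.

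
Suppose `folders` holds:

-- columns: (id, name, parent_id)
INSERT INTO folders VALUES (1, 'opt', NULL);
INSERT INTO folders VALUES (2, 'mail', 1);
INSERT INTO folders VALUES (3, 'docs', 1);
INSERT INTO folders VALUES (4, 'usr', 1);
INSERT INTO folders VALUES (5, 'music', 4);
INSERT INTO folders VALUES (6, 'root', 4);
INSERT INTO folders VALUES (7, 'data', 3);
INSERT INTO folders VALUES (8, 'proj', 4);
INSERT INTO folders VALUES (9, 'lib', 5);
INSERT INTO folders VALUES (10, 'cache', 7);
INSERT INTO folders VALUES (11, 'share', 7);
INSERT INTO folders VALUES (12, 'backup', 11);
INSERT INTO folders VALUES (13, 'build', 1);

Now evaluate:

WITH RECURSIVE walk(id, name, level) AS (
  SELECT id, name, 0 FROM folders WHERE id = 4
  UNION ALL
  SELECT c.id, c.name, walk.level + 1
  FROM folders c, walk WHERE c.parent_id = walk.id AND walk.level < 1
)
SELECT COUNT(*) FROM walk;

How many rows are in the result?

Base: id=4 (usr) at level 0.
Iteration 1: rows with parent_id in {4} -> music (id 5, level 1), root (id 6, level 1), proj (id 8, level 1).
Iteration 2: level < 1 fails for all current rows; recursion stops.
Total rows emitted: 4.

4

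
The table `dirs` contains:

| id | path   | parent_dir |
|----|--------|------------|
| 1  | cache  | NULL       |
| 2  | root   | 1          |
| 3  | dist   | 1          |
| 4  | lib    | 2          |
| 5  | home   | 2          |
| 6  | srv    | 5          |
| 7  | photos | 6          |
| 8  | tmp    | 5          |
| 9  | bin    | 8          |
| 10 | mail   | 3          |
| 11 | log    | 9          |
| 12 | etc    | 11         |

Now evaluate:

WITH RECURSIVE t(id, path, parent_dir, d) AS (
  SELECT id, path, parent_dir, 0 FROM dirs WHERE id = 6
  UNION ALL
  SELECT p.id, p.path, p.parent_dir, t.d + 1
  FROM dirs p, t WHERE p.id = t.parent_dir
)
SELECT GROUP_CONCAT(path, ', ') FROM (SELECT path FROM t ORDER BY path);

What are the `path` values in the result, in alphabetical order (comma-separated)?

cache, home, root, srv

Base: id=6 (srv), parent_dir=5, d 0.
Iteration 1: join on id=5 -> home (id 5, parent_dir=2, d 1).
Iteration 2: join on id=2 -> root (id 2, parent_dir=1, d 2).
Iteration 3: join on id=1 -> cache (id 1, parent_dir=NULL, d 3).
Iteration 4: parent_dir is NULL; no match; recursion stops.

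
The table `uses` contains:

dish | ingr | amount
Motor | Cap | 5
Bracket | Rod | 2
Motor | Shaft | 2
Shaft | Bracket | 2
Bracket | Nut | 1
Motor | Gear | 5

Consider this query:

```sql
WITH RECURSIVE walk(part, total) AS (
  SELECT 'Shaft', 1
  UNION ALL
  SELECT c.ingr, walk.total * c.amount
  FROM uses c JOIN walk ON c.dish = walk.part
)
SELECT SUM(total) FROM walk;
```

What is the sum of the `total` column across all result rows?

9

Base: (Shaft, total=1).
Iteration 1: components of {Shaft} -> Bracket = 1*2 = 2.
Iteration 2: components of {Bracket} -> Nut = 2*1 = 2, Rod = 2*2 = 4.
Iteration 3: no further components; recursion stops.
SUM(total) = 1 + 2 + 2 + 4 = 9.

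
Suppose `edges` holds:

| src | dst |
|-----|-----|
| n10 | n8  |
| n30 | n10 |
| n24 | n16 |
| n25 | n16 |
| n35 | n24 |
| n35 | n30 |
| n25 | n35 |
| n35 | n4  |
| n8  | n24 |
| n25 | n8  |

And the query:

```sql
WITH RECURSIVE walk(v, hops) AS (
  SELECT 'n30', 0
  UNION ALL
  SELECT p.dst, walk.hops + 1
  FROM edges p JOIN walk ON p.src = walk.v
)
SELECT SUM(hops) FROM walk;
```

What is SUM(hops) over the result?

10

Base: (n30, hops=0).
Iteration 1: edges from {n30} -> (n10, hops=1).
Iteration 2: edges from {n10} -> (n8, hops=2).
Iteration 3: edges from {n8} -> (n24, hops=3).
Iteration 4: edges from {n24} -> (n16, hops=4).
Iteration 5: no outgoing edges from {n16}; recursion stops.
SUM(hops) = 0 + 1 + 2 + 3 + 4 = 10.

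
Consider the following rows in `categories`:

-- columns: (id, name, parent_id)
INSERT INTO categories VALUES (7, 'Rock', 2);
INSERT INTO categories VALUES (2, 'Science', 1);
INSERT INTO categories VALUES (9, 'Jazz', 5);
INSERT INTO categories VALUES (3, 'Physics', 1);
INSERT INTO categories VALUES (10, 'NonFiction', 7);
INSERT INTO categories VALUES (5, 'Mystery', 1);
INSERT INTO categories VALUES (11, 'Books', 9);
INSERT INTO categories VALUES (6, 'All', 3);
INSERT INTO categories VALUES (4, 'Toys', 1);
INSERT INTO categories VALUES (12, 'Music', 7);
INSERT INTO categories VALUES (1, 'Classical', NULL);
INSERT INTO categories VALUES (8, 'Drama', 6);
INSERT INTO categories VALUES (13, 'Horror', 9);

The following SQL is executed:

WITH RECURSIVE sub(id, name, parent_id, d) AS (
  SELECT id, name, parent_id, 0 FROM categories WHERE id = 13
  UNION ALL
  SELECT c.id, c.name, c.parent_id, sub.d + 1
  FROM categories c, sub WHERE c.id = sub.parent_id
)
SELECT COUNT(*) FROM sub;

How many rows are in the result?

Base: id=13 (Horror), parent_id=9, d 0.
Iteration 1: join on id=9 -> Jazz (id 9, parent_id=5, d 1).
Iteration 2: join on id=5 -> Mystery (id 5, parent_id=1, d 2).
Iteration 3: join on id=1 -> Classical (id 1, parent_id=NULL, d 3).
Iteration 4: parent_id is NULL; no match; recursion stops.
Total rows emitted: 4.

4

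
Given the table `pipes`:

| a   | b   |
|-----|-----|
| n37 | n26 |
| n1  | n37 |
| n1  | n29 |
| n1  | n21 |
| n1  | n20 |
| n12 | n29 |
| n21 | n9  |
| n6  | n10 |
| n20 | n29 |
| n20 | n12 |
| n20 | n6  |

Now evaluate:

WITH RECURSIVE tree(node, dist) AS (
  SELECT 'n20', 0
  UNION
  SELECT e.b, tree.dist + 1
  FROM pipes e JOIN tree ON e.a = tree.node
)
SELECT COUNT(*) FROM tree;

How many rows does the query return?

6

Base: (n20, dist=0).
Iteration 1: edges from {n20} -> (n12, dist=1), (n29, dist=1), (n6, dist=1).
Iteration 2: edges from {n12,n29,n6} -> (n10, dist=2), (n29, dist=2).
Iteration 3: no outgoing edges from {n10,n29}; recursion stops.
Total rows emitted: 6.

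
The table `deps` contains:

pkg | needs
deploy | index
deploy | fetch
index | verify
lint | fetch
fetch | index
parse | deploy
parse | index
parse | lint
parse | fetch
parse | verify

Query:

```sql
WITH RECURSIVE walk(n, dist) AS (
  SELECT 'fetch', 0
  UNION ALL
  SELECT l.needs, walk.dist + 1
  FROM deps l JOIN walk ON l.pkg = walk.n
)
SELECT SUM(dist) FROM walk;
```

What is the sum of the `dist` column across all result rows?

3

Base: (fetch, dist=0).
Iteration 1: edges from {fetch} -> (index, dist=1).
Iteration 2: edges from {index} -> (verify, dist=2).
Iteration 3: no outgoing edges from {verify}; recursion stops.
SUM(dist) = 0 + 1 + 2 = 3.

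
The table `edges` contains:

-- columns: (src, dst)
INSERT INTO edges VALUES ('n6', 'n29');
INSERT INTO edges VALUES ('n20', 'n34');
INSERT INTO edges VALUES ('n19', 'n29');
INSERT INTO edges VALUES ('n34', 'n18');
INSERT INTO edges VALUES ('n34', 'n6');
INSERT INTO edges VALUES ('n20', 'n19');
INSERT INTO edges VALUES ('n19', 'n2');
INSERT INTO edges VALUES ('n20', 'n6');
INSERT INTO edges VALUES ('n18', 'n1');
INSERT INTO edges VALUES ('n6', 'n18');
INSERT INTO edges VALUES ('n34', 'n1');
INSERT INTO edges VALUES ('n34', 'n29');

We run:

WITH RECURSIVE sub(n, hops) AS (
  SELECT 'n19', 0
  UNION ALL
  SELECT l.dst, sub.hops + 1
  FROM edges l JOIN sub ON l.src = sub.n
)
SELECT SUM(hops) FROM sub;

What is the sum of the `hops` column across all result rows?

2

Base: (n19, hops=0).
Iteration 1: edges from {n19} -> (n2, hops=1), (n29, hops=1).
Iteration 2: no outgoing edges from {n2,n29}; recursion stops.
SUM(hops) = 0 + 1 + 1 = 2.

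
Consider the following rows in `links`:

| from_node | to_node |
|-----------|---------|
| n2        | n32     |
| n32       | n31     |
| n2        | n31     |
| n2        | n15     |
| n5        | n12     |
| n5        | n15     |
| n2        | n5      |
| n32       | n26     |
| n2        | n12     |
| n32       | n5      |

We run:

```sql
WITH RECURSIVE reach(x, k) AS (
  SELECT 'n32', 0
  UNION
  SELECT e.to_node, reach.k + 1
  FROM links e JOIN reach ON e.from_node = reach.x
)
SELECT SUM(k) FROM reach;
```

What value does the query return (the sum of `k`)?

Base: (n32, k=0).
Iteration 1: edges from {n32} -> (n26, k=1), (n31, k=1), (n5, k=1).
Iteration 2: edges from {n26,n31,n5} -> (n12, k=2), (n15, k=2).
Iteration 3: no outgoing edges from {n12,n15}; recursion stops.
SUM(k) = 0 + 1 + 1 + 1 + 2 + 2 = 7.

7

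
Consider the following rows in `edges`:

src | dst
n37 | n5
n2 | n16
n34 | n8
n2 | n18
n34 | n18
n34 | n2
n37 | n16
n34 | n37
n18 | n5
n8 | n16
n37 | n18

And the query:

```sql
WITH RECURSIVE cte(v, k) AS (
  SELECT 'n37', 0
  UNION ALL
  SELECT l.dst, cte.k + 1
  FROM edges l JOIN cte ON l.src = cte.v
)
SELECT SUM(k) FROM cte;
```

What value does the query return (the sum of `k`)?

Base: (n37, k=0).
Iteration 1: edges from {n37} -> (n16, k=1), (n18, k=1), (n5, k=1).
Iteration 2: edges from {n16,n18,n5} -> (n5, k=2).
Iteration 3: no outgoing edges from {n5}; recursion stops.
SUM(k) = 0 + 1 + 1 + 1 + 2 = 5.

5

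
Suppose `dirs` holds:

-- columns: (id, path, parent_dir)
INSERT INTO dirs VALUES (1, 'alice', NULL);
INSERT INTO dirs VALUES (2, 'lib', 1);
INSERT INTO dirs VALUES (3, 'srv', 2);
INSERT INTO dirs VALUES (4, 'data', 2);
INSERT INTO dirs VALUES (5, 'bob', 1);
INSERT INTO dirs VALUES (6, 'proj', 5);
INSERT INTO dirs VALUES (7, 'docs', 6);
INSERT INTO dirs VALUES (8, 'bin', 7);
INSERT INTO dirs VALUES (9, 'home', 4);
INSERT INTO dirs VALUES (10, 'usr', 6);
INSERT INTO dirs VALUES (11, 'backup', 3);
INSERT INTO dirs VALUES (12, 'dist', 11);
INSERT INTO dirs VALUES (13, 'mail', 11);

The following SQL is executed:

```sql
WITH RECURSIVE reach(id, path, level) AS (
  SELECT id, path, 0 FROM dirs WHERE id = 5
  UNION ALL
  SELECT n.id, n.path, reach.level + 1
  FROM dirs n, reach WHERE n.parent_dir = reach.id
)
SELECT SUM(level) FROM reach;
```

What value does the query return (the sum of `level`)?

Base: id=5 (bob) at level 0.
Iteration 1: rows with parent_dir in {5} -> proj (id 6, level 1).
Iteration 2: rows with parent_dir in {6} -> docs (id 7, level 2), usr (id 10, level 2).
Iteration 3: rows with parent_dir in {7,10} -> bin (id 8, level 3).
Iteration 4: no rows with parent_dir in {8}; recursion stops.
SUM(level) = 0 + 1 + 2 + 2 + 3 = 8.

8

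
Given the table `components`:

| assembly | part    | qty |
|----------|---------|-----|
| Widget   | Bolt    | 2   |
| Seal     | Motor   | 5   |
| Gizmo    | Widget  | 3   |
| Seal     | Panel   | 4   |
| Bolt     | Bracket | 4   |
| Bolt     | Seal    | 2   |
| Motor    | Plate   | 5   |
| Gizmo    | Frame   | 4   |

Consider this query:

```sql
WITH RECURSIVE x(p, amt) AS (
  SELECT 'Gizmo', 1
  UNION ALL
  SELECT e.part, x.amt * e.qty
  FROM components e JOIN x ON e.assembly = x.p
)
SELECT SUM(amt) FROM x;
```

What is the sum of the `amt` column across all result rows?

Base: (Gizmo, amt=1).
Iteration 1: components of {Gizmo} -> Frame = 1*4 = 4, Widget = 1*3 = 3.
Iteration 2: components of {Frame,Widget} -> Bolt = 3*2 = 6.
Iteration 3: components of {Bolt} -> Bracket = 6*4 = 24, Seal = 6*2 = 12.
Iteration 4: components of {Bracket,Seal} -> Motor = 12*5 = 60, Panel = 12*4 = 48.
Iteration 5: components of {Motor,Panel} -> Plate = 60*5 = 300.
Iteration 6: no further components; recursion stops.
SUM(amt) = 1 + 3 + 4 + 6 + 12 + 24 + 48 + 60 + 300 = 458.

458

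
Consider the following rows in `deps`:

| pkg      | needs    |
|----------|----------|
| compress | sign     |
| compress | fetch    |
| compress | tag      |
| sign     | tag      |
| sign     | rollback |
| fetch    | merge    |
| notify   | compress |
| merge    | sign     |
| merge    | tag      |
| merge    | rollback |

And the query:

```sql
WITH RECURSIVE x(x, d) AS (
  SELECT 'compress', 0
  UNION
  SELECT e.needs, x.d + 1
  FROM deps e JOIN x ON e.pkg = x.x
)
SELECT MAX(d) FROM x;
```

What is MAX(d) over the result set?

4

Base: (compress, d=0).
Iteration 1: edges from {compress} -> (fetch, d=1), (sign, d=1), (tag, d=1).
Iteration 2: edges from {fetch,sign,tag} -> (merge, d=2), (rollback, d=2), (tag, d=2).
Iteration 3: edges from {merge,rollback,tag} -> (rollback, d=3), (sign, d=3), (tag, d=3).
Iteration 4: edges from {rollback,sign,tag} -> (rollback, d=4), (tag, d=4).
Iteration 5: no outgoing edges from {rollback,tag}; recursion stops.
d values: 0, 1, 1, 1, 2, 2, 2, 3, 3, 3, 4, 4; the maximum is 4.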